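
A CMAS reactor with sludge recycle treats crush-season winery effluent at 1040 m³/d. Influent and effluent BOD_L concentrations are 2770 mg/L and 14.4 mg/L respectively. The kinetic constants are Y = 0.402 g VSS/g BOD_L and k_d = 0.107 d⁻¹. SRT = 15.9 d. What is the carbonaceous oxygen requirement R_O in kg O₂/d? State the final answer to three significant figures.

The observed yield is Y_obs = Y/(1 + k_d·θ_c) = 0.402 / (1 + 0.107 × 15.9) = 0.402 / 2.701 = 0.1488 g VSS per g BOD_L removed.
Mass of BOD_L removed per day: Q(S₀ − S) = 1040 × 2756 g/m³ = 2866 kg/d.
Net sludge production P_X = 0.1488 × 2866 = 426.5 kg VSS/d.
Carbonaceous O₂ demand = substrate oxidised − cell-mass equivalent = 2866 − 1.42 × 426.5 = 2260 kg O₂/d.

R_O ≈ 2260 kg O₂/d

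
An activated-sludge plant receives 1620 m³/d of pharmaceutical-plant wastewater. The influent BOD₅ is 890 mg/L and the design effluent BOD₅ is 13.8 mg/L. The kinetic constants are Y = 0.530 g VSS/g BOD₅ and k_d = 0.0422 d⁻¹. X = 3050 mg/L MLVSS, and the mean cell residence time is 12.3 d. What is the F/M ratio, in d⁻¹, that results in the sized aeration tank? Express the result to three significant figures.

From the SRT design equation V = Y Q (S₀−S) θ_c / [X (1 + k_d θ_c)] = 0.530 × 1620 × (890 − 13.8) × 12.3 / [3050 × (1 + 0.0422 × 12.3)] = 9.25×10^6 / 4633 = 1997 m³.
Food-to-microorganism ratio F/M = Q S₀ / (V X) = 1620 × 890 / (1997 × 3050) = 0.2367 d⁻¹.

F/M ≈ 0.237 d⁻¹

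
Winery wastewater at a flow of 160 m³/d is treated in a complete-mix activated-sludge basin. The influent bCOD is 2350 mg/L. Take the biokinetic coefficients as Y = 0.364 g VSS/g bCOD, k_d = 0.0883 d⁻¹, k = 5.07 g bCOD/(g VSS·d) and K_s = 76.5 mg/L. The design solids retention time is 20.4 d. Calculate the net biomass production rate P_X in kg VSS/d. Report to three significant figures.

P_X ≈ 48.7 kg VSS/d

From the Monod/SRT balance for a CMAS, S = K_s·(1+k_d θ_c)/[θ_c·(Y k − k_d) − 1] = 76.5 × (1 + 0.0883 × 20.4) / [20.4 × (0.364 × 5.07 − 0.0883) − 1] = 214.3 / 34.85 = 6.150 mg/L.
Y_obs = Y / (1 + k_d θ_c) = 0.364 / (1 + 0.0883 × 20.4) = 0.364 / 2.801 = 0.1299.
ΔS = 2350 − 6.15 = 2344 mg/L, so the substrate removal rate is 160 × 2344/1000 = 375.0 kg bCOD/d.
Biomass produced: P_X = Y_obs·Q·ΔS = 0.1299 × 375.0 ≈ 48.73 kg VSS/d.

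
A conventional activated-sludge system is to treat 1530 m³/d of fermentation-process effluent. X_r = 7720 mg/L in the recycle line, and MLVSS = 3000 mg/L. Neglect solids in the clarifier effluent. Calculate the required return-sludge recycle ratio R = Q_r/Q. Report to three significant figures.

R ≈ 0.636

Solids balance on the clarifier gives (1+R)X = R·X_r, so R = X/(X_r − X) = 3000 / (7720 − 3000) = 0.6356.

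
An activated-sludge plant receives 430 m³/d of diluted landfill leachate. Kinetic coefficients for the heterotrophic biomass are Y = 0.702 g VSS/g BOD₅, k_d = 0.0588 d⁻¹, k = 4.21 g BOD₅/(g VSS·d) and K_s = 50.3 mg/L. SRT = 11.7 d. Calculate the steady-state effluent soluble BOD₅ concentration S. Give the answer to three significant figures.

Effluent substrate depends only on kinetics and SRT: S = K_s(1 + k_d θ_c) / [θ_c(Yk − k_d) − 1] = 50.3 × (1 + 0.0588 × 11.7) / [11.7 × (0.702 × 4.21 − 0.0588) − 1] = 84.90 / 32.89 = 2.581 mg/L.

S ≈ 2.58 mg/L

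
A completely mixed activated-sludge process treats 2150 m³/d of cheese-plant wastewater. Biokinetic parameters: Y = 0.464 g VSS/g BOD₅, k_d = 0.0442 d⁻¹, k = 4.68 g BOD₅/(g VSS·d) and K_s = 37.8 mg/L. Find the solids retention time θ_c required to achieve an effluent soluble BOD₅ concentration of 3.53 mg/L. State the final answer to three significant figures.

θ_c ≈ 7.08 d

From 1/θ_c = Y·k·S/(K_s + S) − k_d: Y·k·S/(K_s+S) = 0.464 × 4.68 × 3.53 / (37.8 + 3.53) = 0.1855 d⁻¹.
Then 1/θ_c = μ − k_d = 0.1855 − 0.0442 = 0.1413 d⁻¹, giving θ_c = 7.079 d.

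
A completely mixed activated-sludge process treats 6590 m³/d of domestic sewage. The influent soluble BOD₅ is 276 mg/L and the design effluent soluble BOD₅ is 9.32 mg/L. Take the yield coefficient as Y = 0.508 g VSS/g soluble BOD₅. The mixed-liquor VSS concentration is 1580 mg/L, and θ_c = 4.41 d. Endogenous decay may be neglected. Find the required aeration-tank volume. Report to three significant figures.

V ≈ 2490 m³

Biomass mass balance (decay neglected): V·X = Y·Q·(S₀ − S)·θ_c, so V = 0.508 × 6590 × (276 − 9.32) × 4.41 / 1580 = 2492 m³.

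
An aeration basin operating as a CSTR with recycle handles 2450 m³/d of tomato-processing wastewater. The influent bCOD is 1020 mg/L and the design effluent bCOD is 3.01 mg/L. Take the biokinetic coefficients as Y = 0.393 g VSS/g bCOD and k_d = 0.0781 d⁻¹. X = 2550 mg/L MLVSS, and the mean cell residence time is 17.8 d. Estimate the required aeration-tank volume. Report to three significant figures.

V ≈ 2860 m³

From the SRT design equation V = Y Q (S₀−S) θ_c / [X (1 + k_d θ_c)] = 0.393 × 2450 × (1020 − 3.01) × 17.8 / [2550 × (1 + 0.0781 × 17.8)] = 1.74×10^7 / 6095 = 2860 m³.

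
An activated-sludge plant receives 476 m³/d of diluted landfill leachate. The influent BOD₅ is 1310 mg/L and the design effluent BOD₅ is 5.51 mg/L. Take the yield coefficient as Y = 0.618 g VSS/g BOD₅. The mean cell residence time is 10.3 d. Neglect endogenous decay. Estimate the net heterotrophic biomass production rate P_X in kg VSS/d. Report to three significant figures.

Since k_d ≈ 0, Y_obs = Y = 0.618 g VSS/g BOD₅.
Q·(S₀ − S) = 476 × (1310 − 5.51) × 10⁻³ = 620.9 kg/d removed.
Net biomass production P_X = Y_obs × Q·(S₀ − S) = 0.6180 × 620.9 = 383.7 kg VSS/d.

P_X ≈ 384 kg VSS/d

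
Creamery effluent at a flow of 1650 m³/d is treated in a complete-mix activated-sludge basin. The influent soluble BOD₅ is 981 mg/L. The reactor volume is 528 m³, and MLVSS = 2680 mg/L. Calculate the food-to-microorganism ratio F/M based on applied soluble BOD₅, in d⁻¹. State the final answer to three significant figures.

F/M ≈ 1.14 d⁻¹

F/M = Q·S₀ / (V·X) = 1650 × 981 / (528.0 × 2680) = 1.144 g soluble BOD₅·(g VSS·d)⁻¹.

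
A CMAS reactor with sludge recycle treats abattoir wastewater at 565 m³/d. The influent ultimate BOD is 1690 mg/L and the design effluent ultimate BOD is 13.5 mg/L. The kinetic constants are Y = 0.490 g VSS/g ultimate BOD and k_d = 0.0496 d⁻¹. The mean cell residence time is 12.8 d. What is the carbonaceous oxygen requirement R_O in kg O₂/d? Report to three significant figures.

Y_obs = Y / (1 + k_d θ_c) = 0.490 / (1 + 0.0496 × 12.8) = 0.490 / 1.635 = 0.2997.
Substrate removed = Q·(S₀ − S) = 565 m³/d × (1690 − 13.5) g/m³ = 9.47×10^5 g/d = 947.2 kg/d.
Net sludge production P_X = 0.2997 × 947.2 = 283.9 kg VSS/d.
Carbonaceous O₂ demand = substrate oxidised − cell-mass equivalent = 947.2 − 1.42 × 283.9 = 544.1 kg O₂/d.

R_O ≈ 544 kg O₂/d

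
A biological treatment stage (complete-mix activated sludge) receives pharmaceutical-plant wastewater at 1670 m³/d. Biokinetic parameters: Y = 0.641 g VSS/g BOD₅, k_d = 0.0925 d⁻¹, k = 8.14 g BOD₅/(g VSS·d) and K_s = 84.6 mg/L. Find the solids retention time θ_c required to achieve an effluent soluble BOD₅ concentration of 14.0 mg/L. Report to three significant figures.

θ_c ≈ 1.54 d

Specific growth rate at S = 14.0 mg/L: μ = YkS/(K_s+S) = 0.641·8.14·14.0/(84.6+14.0) = 0.7409 d⁻¹.
1/θ_c = 0.7409 − 0.0925 = 0.6484 d⁻¹, so θ_c = 1.542 d.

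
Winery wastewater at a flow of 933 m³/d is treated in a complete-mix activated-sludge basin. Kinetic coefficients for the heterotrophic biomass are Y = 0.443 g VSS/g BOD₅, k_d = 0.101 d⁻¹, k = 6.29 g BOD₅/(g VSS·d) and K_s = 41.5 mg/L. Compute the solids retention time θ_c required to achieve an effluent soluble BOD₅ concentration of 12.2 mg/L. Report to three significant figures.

θ_c ≈ 1.88 d

Specific growth rate at S = 12.2 mg/L: μ = YkS/(K_s+S) = 0.443·6.29·12.2/(41.5+12.2) = 0.6331 d⁻¹.
Then 1/θ_c = μ − k_d = 0.6331 − 0.101 = 0.5321 d⁻¹, giving θ_c = 1.880 d.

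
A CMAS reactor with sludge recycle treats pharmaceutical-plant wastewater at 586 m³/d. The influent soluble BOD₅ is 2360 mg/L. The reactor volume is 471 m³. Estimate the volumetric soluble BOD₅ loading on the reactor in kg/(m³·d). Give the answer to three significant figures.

L_v ≈ 2.94 kg soluble BOD₅/(m³·d)

L_v = Q S₀ / V = 586 × 2360 × 10⁻³ / 471.0 = 2.936 kg/(m³·d).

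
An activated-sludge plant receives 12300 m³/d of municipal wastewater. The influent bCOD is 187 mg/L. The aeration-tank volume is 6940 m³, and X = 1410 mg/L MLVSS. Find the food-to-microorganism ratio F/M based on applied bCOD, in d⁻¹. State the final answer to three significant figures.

F/M ≈ 0.235 d⁻¹

F/M = applied load / biomass = Q·S₀/(V·X) = 12300 × 187 / (6940 × 1410) = 0.2351 d⁻¹.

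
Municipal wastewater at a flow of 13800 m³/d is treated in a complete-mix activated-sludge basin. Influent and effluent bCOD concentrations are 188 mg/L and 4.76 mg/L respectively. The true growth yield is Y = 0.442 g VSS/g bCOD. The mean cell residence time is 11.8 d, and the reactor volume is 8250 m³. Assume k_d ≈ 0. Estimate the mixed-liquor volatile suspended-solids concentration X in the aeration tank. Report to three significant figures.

Without decay, X = Y Q (S₀−S) θ_c / V = 0.442 × 13800 × (188 − 4.76) × 11.8 / 8250 = 1599 mg/L.

X ≈ 1600 mg/L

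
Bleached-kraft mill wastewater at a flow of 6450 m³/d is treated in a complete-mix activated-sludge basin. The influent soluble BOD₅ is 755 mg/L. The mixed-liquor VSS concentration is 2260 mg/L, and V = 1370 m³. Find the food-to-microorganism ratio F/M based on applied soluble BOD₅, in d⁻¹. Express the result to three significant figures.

F/M ≈ 1.57 d⁻¹

Food-to-microorganism ratio F/M = Q S₀ / (V X) = 6450 × 755 / (1370 × 2260) = 1.573 d⁻¹.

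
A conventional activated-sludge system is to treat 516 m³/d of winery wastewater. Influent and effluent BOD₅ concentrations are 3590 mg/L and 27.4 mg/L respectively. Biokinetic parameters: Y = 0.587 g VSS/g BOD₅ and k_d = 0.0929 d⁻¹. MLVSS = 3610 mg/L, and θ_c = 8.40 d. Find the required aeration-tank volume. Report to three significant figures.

V ≈ 1410 m³

From the SRT design equation V = Y Q (S₀−S) θ_c / [X (1 + k_d θ_c)] = 0.587 × 516 × (3590 − 27.4) × 8.40 / [3610 × (1 + 0.0929 × 8.40)] = 9.06×10^6 / 6427 = 1410 m³.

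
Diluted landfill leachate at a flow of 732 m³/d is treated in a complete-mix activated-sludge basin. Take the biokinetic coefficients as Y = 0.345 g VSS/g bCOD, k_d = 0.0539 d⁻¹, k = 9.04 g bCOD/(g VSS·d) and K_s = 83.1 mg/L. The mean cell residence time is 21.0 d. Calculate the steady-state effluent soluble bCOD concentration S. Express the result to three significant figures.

S ≈ 2.80 mg/L

For a completely mixed reactor with recycle the Lawrence–McCarty relation gives S = K_s·(1 + k_d·θ_c) / [θ_c·(Y·k − k_d) − 1] = 83.1 × (1 + 0.0539 × 21.0) / [21.0 × (0.345 × 9.04 − 0.0539) − 1] = 177.2 / 63.36 = 2.796 mg/L.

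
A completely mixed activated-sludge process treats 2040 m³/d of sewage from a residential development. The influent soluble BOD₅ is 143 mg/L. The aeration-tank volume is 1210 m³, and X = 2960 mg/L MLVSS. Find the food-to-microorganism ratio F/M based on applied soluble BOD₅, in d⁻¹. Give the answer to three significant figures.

F/M = applied load / biomass = Q·S₀/(V·X) = 2040 × 143 / (1210 × 2960) = 0.08145 d⁻¹.

F/M ≈ 0.0814 d⁻¹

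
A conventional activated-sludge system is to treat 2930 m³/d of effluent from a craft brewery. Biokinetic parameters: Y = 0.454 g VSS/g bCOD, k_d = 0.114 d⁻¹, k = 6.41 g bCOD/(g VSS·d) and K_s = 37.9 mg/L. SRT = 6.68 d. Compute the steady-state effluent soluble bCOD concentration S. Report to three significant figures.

Effluent substrate depends only on kinetics and SRT: S = K_s(1 + k_d θ_c) / [θ_c(Yk − k_d) − 1] = 37.9 × (1 + 0.114 × 6.68) / [6.68 × (0.454 × 6.41 − 0.114) − 1] = 66.76 / 17.68 = 3.776 mg/L.

S ≈ 3.78 mg/L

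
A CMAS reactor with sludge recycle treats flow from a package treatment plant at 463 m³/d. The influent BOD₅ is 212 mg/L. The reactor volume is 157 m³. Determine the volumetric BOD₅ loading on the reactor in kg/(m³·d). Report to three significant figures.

Applied BOD₅ load per unit volume = Q·S₀/V = (463 × 212/1000)/157.0 = 0.6252 kg BOD₅·m⁻³·d⁻¹.

L_v ≈ 0.625 kg BOD₅/(m³·d)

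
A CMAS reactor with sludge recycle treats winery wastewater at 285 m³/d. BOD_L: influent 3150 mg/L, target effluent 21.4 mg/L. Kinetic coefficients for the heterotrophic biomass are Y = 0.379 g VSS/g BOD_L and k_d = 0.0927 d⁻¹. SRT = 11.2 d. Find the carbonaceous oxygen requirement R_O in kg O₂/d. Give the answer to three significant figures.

R_O ≈ 656 kg O₂/d

Observed yield with endogenous decay: Y_obs = Y / (1 + k_d·θ_c) = 0.379 / (1 + 0.0927 × 11.2) = 0.379 / 2.038 = 0.1859 g VSS/g BOD_L.
Substrate removed = Q·(S₀ − S) = 285 m³/d × (3150 − 21.4) g/m³ = 8.92×10^5 g/d = 891.7 kg/d.
Net sludge production P_X = 0.1859 × 891.7 = 165.8 kg VSS/d.
R_O = Q·(S₀ − S) − 1.42·P_X = 891.7 − 1.42 × 165.8 = 656.2 kg O₂/d.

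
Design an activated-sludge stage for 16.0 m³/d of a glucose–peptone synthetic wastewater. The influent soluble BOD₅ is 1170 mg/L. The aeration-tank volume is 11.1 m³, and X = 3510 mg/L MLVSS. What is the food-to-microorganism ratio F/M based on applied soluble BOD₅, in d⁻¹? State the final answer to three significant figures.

Food-to-microorganism ratio F/M = Q S₀ / (V X) = 16.0 × 1170 / (11.10 × 3510) = 0.4805 d⁻¹.

F/M ≈ 0.480 d⁻¹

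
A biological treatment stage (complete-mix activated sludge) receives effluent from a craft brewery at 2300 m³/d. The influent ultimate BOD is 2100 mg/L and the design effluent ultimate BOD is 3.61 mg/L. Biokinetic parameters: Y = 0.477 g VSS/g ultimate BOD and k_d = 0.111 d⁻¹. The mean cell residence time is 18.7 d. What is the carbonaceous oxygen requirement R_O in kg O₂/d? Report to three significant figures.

Correct the yield for decay: Y_obs = Y/(1 + k_d θ_c) = 0.477 / (1 + 0.111 × 18.7) = 0.477 / 3.076 = 0.1551.
Substrate removed = Q·(S₀ − S) = 2300 m³/d × (2100 − 3.61) g/m³ = 4.82×10^6 g/d = 4822 kg/d.
P_X = Y_obs·Q·(S₀ − S) = 0.1551 × 4822 = 747.8 kg VSS/d.
R_O = Q·(S₀ − S) − 1.42·P_X = 4822 − 1.42 × 747.8 = 3760 kg O₂/d.

R_O ≈ 3760 kg O₂/d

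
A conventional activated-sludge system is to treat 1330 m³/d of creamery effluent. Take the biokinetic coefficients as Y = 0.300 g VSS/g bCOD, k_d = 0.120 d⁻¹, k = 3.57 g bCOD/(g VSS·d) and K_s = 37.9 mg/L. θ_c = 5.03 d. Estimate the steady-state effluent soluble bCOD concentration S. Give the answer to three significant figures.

From the Monod/SRT balance for a CMAS, S = K_s·(1+k_d θ_c)/[θ_c·(Y k − k_d) − 1] = 37.9 × (1 + 0.120 × 5.03) / [5.03 × (0.300 × 3.57 − 0.120) − 1] = 60.78 / 3.784 = 16.06 mg/L.

S ≈ 16.1 mg/L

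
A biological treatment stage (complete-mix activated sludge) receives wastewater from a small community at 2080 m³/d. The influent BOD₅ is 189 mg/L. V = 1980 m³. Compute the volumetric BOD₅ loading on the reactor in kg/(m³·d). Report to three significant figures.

L_v ≈ 0.199 kg BOD₅/(m³·d)

Applied BOD₅ load per unit volume = Q·S₀/V = (2080 × 189/1000)/1980 = 0.1985 kg BOD₅·m⁻³·d⁻¹.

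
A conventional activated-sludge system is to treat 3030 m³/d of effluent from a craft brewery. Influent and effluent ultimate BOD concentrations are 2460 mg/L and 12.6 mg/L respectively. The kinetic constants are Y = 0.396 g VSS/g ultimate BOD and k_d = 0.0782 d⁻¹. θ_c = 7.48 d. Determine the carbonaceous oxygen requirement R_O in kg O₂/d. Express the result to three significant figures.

R_O ≈ 4780 kg O₂/d

Observed yield with endogenous decay: Y_obs = Y / (1 + k_d·θ_c) = 0.396 / (1 + 0.0782 × 7.48) = 0.396 / 1.585 = 0.2499 g VSS/g ultimate BOD.
Substrate removed = Q·(S₀ − S) = 3030 m³/d × (2460 − 12.6) g/m³ = 7.42×10^6 g/d = 7416 kg/d.
Net sludge production P_X = 0.2499 × 7416 = 1853 kg VSS/d.
Carbonaceous O₂ demand = substrate oxidised − cell-mass equivalent = 7416 − 1.42 × 1853 = 4785 kg O₂/d.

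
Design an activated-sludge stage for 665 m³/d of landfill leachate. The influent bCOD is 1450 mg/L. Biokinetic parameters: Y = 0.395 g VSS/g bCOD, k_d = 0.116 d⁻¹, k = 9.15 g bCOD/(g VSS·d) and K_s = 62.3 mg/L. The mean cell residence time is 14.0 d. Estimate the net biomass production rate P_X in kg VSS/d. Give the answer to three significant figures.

Effluent substrate depends only on kinetics and SRT: S = K_s(1 + k_d θ_c) / [θ_c(Yk − k_d) − 1] = 62.3 × (1 + 0.116 × 14.0) / [14.0 × (0.395 × 9.15 − 0.116) − 1] = 163.5 / 47.98 = 3.407 mg/L.
The observed yield is Y_obs = Y/(1 + k_d·θ_c) = 0.395 / (1 + 0.116 × 14.0) = 0.395 / 2.624 = 0.1505 g VSS per g bCOD removed.
Q·(S₀ − S) = 665 × (1450 − 3.41) × 10⁻³ = 962.0 kg/d removed.
So the net sludge growth is P_X = 0.1505 × 962.0 = 144.8 kg VSS/d.

P_X ≈ 145 kg VSS/d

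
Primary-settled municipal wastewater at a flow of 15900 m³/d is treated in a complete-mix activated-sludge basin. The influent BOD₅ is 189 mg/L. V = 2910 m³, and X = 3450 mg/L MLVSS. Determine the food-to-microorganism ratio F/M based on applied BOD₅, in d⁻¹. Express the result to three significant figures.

F/M = applied load / biomass = Q·S₀/(V·X) = 15900 × 189 / (2910 × 3450) = 0.2993 d⁻¹.

F/M ≈ 0.299 d⁻¹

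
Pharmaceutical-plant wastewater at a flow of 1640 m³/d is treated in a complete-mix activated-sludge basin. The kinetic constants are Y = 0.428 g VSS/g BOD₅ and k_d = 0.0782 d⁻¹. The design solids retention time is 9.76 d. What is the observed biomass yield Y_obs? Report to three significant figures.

Y_obs ≈ 0.243 g VSS/g BOD₅

The observed yield is Y_obs = Y/(1 + k_d·θ_c) = 0.428 / (1 + 0.0782 × 9.76) = 0.428 / 1.763 = 0.2427 g VSS per g BOD₅ removed.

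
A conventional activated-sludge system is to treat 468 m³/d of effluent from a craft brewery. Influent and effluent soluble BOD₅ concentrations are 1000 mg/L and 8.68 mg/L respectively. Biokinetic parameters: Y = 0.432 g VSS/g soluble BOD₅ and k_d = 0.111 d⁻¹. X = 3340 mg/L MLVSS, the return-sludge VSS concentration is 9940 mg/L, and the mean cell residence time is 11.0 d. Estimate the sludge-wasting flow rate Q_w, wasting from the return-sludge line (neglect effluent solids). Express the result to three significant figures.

From the SRT design equation V = Y Q (S₀−S) θ_c / [X (1 + k_d θ_c)] = 0.432 × 468 × (1000 − 8.68) × 11.0 / [3340 × (1 + 0.111 × 11.0)] = 2.2×10^6 / 7418 = 297.2 m³.
Q_w = (V·X)/(θ_c X_r) = 297.2 × 3340 / (11.0 × 9940) = 9.078 m³/d.

Q_w ≈ 9.08 m³/d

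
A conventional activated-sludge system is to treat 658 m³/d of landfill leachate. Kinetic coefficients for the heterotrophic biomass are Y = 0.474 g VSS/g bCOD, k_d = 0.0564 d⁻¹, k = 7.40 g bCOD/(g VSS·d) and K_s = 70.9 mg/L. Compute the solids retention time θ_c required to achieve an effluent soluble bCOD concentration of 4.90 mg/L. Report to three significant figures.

From 1/θ_c = Y·k·S/(K_s + S) − k_d: Y·k·S/(K_s+S) = 0.474 × 7.40 × 4.90 / (70.9 + 4.90) = 0.2267 d⁻¹.
θ_c = 1/(μ − k_d) = 1/(0.2267 − 0.0564) = 1/0.1703 = 5.870 d.

θ_c ≈ 5.87 d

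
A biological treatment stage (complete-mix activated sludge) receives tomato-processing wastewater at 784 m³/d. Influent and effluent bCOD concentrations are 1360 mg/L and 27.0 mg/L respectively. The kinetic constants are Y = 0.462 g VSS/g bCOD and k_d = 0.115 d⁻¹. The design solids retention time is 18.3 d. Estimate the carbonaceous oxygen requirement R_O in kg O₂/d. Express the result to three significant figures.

Correct the yield for decay: Y_obs = Y/(1 + k_d θ_c) = 0.462 / (1 + 0.115 × 18.3) = 0.462 / 3.105 = 0.1488.
Mass of bCOD removed per day: Q(S₀ − S) = 784 × 1333 g/m³ = 1045 kg/d.
Net sludge production P_X = 0.1488 × 1045 = 155.5 kg VSS/d.
R_O = Q·ΔS − 1.42 P_X = 1045 − 220.8 = 824.2 kg O₂/d.

R_O ≈ 824 kg O₂/d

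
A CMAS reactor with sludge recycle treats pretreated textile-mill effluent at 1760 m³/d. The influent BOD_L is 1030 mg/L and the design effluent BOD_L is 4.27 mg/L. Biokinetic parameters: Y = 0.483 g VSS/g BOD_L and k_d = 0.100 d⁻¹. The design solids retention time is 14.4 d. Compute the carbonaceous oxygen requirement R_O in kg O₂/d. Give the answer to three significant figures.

Observed yield with endogenous decay: Y_obs = Y / (1 + k_d·θ_c) = 0.483 / (1 + 0.100 × 14.4) = 0.483 / 2.440 = 0.1980 g VSS/g BOD_L.
Mass of BOD_L removed per day: Q(S₀ − S) = 1760 × 1026 g/m³ = 1805 kg/d.
Net sludge production P_X = 0.1980 × 1805 = 357.4 kg VSS/d.
R_O = Q·ΔS − 1.42 P_X = 1805 − 507.4 = 1298 kg O₂/d.

R_O ≈ 1300 kg O₂/d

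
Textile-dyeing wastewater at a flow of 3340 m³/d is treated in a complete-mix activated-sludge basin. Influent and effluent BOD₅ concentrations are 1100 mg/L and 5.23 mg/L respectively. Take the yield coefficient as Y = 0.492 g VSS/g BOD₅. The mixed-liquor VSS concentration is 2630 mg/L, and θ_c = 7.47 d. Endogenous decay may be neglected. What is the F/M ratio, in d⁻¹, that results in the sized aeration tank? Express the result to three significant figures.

Biomass mass balance (decay neglected): V·X = Y·Q·(S₀ − S)·θ_c, so V = 0.492 × 3340 × (1100 − 5.23) × 7.47 / 2630 = 5110 m³.
F/M = Q·S₀ / (V·X) = 3340 × 1100 / (5110 × 2630) = 0.2734 g BOD₅·(g VSS·d)⁻¹.

F/M ≈ 0.273 d⁻¹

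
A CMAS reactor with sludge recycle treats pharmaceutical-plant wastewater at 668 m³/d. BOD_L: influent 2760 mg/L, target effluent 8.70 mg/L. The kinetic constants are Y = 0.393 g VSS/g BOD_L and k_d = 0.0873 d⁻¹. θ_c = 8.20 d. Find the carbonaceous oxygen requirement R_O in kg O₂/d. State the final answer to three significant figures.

Correct the yield for decay: Y_obs = Y/(1 + k_d θ_c) = 0.393 / (1 + 0.0873 × 8.20) = 0.393 / 1.716 = 0.2290.
Mass of BOD_L removed per day: Q(S₀ − S) = 668 × 2751 g/m³ = 1838 kg/d.
P_X = Y_obs·Q·(S₀ − S) = 0.2290 × 1838 = 420.9 kg VSS/d.
R_O = Q·ΔS − 1.42 P_X = 1838 − 597.7 = 1240 kg O₂/d.

R_O ≈ 1240 kg O₂/d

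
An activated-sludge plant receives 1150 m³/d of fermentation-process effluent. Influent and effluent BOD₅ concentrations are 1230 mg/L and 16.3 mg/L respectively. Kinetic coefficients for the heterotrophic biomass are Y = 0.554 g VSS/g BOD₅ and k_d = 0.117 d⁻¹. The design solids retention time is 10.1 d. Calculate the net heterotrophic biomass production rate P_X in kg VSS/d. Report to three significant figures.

P_X ≈ 354 kg VSS/d

The observed yield is Y_obs = Y/(1 + k_d·θ_c) = 0.554 / (1 + 0.117 × 10.1) = 0.554 / 2.182 = 0.2539 g VSS per g BOD₅ removed.
Substrate removed = Q·(S₀ − S) = 1150 m³/d × (1230 − 16.3) g/m³ = 1.4×10^6 g/d = 1396 kg/d.
Net biomass production P_X = Y_obs × Q·(S₀ − S) = 0.2539 × 1396 = 354.4 kg VSS/d.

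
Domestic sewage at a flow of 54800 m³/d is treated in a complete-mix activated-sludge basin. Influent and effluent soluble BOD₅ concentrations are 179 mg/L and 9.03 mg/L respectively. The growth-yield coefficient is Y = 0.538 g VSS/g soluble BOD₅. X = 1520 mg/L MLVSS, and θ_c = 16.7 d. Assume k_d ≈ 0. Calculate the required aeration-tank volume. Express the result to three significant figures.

Biomass mass balance (decay neglected): V·X = Y·Q·(S₀ − S)·θ_c, so V = 0.538 × 54800 × (179 − 9.03) × 16.7 / 1520 = 55056 m³.

V ≈ 55100 m³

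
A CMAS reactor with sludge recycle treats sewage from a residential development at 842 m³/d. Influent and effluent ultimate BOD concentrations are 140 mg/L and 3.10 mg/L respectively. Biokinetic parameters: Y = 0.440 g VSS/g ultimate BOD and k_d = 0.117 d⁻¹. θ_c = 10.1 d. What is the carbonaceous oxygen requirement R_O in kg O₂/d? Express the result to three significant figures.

Y_obs = Y / (1 + k_d θ_c) = 0.440 / (1 + 0.117 × 10.1) = 0.440 / 2.182 = 0.2017.
Substrate removed = Q·(S₀ − S) = 842 m³/d × (140 − 3.10) g/m³ = 1.15×10^5 g/d = 115.3 kg/d.
P_X = Y_obs·Q·(S₀ − S) = 0.2017 × 115.3 = 23.25 kg VSS/d.
R_O = Q·(S₀ − S) − 1.42·P_X = 115.3 − 1.42 × 23.25 = 82.26 kg O₂/d.

R_O ≈ 82.3 kg O₂/d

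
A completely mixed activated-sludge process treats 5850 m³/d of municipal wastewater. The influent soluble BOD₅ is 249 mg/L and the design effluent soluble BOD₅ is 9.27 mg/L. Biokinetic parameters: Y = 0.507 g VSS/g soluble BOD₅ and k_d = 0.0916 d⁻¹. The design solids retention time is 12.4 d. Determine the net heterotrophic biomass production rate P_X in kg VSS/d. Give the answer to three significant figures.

Correct the yield for decay: Y_obs = Y/(1 + k_d θ_c) = 0.507 / (1 + 0.0916 × 12.4) = 0.507 / 2.136 = 0.2374.
ΔS = 249 − 9.27 = 239.7 mg/L, so the substrate removal rate is 5850 × 239.7/1000 = 1402 kg soluble BOD₅/d.
Biomass produced: P_X = Y_obs·Q·ΔS = 0.2374 × 1402 ≈ 332.9 kg VSS/d.

P_X ≈ 333 kg VSS/d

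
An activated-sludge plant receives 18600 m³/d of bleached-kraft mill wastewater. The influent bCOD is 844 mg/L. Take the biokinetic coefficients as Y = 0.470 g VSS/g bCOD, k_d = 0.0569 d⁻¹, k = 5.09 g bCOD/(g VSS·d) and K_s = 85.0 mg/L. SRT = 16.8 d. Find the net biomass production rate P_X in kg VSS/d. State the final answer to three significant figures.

P_X ≈ 3750 kg VSS/d

From the Monod/SRT balance for a CMAS, S = K_s·(1+k_d θ_c)/[θ_c·(Y k − k_d) − 1] = 85.0 × (1 + 0.0569 × 16.8) / [16.8 × (0.470 × 5.09 − 0.0569) − 1] = 166.3 / 38.23 = 4.348 mg/L.
Y_obs = Y / (1 + k_d θ_c) = 0.470 / (1 + 0.0569 × 16.8) = 0.470 / 1.956 = 0.2403.
ΔS = 844 − 4.35 = 839.6 mg/L, so the substrate removal rate is 18600 × 839.6/1000 = 15617 kg bCOD/d.
So the net sludge growth is P_X = 0.2403 × 15617 = 3753 kg VSS/d.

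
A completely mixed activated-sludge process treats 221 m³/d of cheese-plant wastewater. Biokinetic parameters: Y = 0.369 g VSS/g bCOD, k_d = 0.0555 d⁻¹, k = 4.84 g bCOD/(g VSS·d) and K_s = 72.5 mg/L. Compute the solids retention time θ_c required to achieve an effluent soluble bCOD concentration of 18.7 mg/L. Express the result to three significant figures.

At the target effluent, Y k S/(K_s+S) = 0.369×4.84×18.7/91.20 = 0.3662 d⁻¹.
θ_c = 1/(μ − k_d) = 1/(0.3662 − 0.0555) = 1/0.3107 = 3.219 d.

θ_c ≈ 3.22 d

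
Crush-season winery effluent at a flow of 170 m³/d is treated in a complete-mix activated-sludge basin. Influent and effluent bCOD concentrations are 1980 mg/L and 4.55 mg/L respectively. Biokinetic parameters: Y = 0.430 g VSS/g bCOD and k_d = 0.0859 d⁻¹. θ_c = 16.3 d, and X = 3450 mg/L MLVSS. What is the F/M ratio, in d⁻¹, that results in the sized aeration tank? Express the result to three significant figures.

F/M ≈ 0.343 d⁻¹

From the SRT design equation V = Y Q (S₀−S) θ_c / [X (1 + k_d θ_c)] = 0.430 × 170 × (1980 − 4.55) × 16.3 / [3450 × (1 + 0.0859 × 16.3)] = 2.35×10^6 / 8281 = 284.3 m³.
F/M = applied load / biomass = Q·S₀/(V·X) = 170 × 1980 / (284.3 × 3450) = 0.3432 d⁻¹.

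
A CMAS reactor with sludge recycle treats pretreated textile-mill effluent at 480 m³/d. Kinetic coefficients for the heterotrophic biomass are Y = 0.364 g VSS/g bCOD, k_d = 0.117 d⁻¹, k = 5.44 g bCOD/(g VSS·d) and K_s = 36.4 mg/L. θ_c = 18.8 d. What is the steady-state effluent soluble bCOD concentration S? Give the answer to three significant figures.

S ≈ 3.42 mg/L

From the Monod/SRT balance for a CMAS, S = K_s·(1+k_d θ_c)/[θ_c·(Y k − k_d) − 1] = 36.4 × (1 + 0.117 × 18.8) / [18.8 × (0.364 × 5.44 − 0.117) − 1] = 116.5 / 34.03 = 3.423 mg/L.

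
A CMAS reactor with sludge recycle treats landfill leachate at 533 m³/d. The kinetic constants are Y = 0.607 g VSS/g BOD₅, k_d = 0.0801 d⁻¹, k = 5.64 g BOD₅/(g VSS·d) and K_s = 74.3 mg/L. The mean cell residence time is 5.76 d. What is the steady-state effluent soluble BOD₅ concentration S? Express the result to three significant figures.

S ≈ 5.95 mg/L

From the Monod/SRT balance for a CMAS, S = K_s·(1+k_d θ_c)/[θ_c·(Y k − k_d) − 1] = 74.3 × (1 + 0.0801 × 5.76) / [5.76 × (0.607 × 5.64 − 0.0801) − 1] = 108.6 / 18.26 = 5.947 mg/L.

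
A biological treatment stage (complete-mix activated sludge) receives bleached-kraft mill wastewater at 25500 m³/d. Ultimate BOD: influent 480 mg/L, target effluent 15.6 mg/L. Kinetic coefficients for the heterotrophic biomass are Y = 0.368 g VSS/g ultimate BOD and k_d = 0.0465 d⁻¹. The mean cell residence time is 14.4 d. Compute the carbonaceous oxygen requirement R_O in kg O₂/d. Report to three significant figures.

R_O ≈ 8140 kg O₂/d

Y_obs = Y / (1 + k_d θ_c) = 0.368 / (1 + 0.0465 × 14.4) = 0.368 / 1.670 = 0.2204.
Q·(S₀ − S) = 25500 × (480 − 15.6) × 10⁻³ = 11842 kg/d removed.
P_X = Y_obs·Q·(S₀ − S) = 0.2204 × 11842 = 2610 kg VSS/d.
Carbonaceous O₂ demand = substrate oxidised − cell-mass equivalent = 11842 − 1.42 × 2610 = 8136 kg O₂/d.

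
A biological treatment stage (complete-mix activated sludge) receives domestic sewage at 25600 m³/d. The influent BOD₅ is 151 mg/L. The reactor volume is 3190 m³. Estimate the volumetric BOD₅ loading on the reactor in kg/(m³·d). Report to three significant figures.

Applied BOD₅ load per unit volume = Q·S₀/V = (25600 × 151/1000)/3190 = 1.212 kg BOD₅·m⁻³·d⁻¹.

L_v ≈ 1.21 kg BOD₅/(m³·d)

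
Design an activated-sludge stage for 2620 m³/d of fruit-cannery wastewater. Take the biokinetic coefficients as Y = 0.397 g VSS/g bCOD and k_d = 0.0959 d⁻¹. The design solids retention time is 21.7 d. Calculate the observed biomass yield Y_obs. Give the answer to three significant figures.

Y_obs ≈ 0.129 g VSS/g bCOD

Observed yield with endogenous decay: Y_obs = Y / (1 + k_d·θ_c) = 0.397 / (1 + 0.0959 × 21.7) = 0.397 / 3.081 = 0.1289 g VSS/g bCOD.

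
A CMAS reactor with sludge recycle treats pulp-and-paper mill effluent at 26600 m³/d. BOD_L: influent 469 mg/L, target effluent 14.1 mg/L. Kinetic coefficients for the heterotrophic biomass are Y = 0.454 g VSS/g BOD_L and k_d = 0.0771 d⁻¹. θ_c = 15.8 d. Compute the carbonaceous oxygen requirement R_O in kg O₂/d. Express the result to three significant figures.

R_O ≈ 8580 kg O₂/d

The observed yield is Y_obs = Y/(1 + k_d·θ_c) = 0.454 / (1 + 0.0771 × 15.8) = 0.454 / 2.218 = 0.2047 g VSS per g BOD_L removed.
Mass of BOD_L removed per day: Q(S₀ − S) = 26600 × 454.9 g/m³ = 12100 kg/d.
Biomass synthesised: P_X = Y_obs × 12100 = 2477 kg VSS/d.
R_O = Q·ΔS − 1.42 P_X = 12100 − 3517 = 8584 kg O₂/d.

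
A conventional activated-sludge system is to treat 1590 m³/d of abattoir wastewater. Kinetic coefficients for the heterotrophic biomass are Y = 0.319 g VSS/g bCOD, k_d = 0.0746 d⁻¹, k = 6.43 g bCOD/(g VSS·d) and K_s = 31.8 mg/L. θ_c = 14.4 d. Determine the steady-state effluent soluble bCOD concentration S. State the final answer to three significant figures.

S ≈ 2.40 mg/L

Effluent substrate depends only on kinetics and SRT: S = K_s(1 + k_d θ_c) / [θ_c(Yk − k_d) − 1] = 31.8 × (1 + 0.0746 × 14.4) / [14.4 × (0.319 × 6.43 − 0.0746) − 1] = 65.96 / 27.46 = 2.402 mg/L.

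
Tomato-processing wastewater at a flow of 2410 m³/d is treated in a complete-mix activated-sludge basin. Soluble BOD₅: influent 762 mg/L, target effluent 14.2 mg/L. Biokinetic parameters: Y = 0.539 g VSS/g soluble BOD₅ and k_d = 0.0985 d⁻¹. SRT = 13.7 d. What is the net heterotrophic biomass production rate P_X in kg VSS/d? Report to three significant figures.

P_X ≈ 413 kg VSS/d

Correct the yield for decay: Y_obs = Y/(1 + k_d θ_c) = 0.539 / (1 + 0.0985 × 13.7) = 0.539 / 2.349 = 0.2294.
Substrate removed = Q·(S₀ − S) = 2410 m³/d × (762 − 14.2) g/m³ = 1.8×10^6 g/d = 1802 kg/d.
Net biomass production P_X = Y_obs × Q·(S₀ − S) = 0.2294 × 1802 = 413.5 kg VSS/d.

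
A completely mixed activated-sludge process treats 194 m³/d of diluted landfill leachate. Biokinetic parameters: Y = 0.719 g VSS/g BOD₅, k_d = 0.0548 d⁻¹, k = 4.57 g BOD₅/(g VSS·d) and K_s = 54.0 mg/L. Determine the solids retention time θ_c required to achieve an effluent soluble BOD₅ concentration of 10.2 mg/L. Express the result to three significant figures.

θ_c ≈ 2.14 d

Specific growth rate at S = 10.2 mg/L: μ = YkS/(K_s+S) = 0.719·4.57·10.2/(54.0+10.2) = 0.5220 d⁻¹.
Then 1/θ_c = μ − k_d = 0.5220 − 0.0548 = 0.4672 d⁻¹, giving θ_c = 2.140 d.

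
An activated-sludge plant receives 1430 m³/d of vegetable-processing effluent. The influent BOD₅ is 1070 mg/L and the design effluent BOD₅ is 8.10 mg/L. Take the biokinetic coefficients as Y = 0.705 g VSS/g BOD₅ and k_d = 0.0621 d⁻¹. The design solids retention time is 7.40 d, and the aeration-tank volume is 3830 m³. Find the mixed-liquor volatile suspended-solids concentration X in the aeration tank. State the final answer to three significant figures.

From V·X·(1 + k_d·θ_c) = Y·Q·(S₀ − S)·θ_c: X = 0.705 × 1430 × (1070 − 8.10) × 7.40 / [3830 × (1 + 0.0621 × 7.40)] = 1417 mg/L.

X ≈ 1420 mg/L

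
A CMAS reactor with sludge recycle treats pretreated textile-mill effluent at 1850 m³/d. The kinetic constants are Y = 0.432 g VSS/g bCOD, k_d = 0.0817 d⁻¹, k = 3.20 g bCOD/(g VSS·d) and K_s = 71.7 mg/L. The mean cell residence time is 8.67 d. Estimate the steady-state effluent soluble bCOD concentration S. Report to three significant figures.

S ≈ 11.9 mg/L

From the Monod/SRT balance for a CMAS, S = K_s·(1+k_d θ_c)/[θ_c·(Y k − k_d) − 1] = 71.7 × (1 + 0.0817 × 8.67) / [8.67 × (0.432 × 3.20 − 0.0817) − 1] = 122.5 / 10.28 = 11.92 mg/L.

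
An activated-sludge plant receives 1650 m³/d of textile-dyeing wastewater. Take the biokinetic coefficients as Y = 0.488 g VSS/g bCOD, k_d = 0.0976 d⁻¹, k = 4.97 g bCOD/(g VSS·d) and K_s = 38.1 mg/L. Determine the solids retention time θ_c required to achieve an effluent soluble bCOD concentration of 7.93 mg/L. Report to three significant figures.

From 1/θ_c = Y·k·S/(K_s + S) − k_d: Y·k·S/(K_s+S) = 0.488 × 4.97 × 7.93 / (38.1 + 7.93) = 0.4178 d⁻¹.
θ_c = 1/(μ − k_d) = 1/(0.4178 − 0.0976) = 1/0.3202 = 3.123 d.

θ_c ≈ 3.12 d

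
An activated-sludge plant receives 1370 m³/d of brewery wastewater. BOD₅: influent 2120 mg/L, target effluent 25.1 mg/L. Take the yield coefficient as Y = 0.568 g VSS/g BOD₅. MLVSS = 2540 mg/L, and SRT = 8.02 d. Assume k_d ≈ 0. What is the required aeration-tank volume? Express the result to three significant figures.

V·X = Y·Q·ΔS·θ_c gives V = 0.568 × 1370 × (2120 − 25.1) × 8.02 / 2540 = 5147 m³.

V ≈ 5150 m³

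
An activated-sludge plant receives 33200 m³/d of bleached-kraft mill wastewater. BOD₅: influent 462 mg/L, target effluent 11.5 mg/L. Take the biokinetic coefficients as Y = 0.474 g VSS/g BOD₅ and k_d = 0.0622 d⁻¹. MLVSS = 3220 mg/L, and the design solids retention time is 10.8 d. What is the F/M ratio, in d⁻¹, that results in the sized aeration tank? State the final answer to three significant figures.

F/M ≈ 0.335 d⁻¹

Steady-state biomass mass balance: V·X·(1 + k_d·θ_c) = Y·Q·(S₀ − S)·θ_c, so V = 0.474 × 33200 × (462 − 11.5) × 10.8 / [3220 × (1 + 0.0622 × 10.8)] = 7.66×10^7 / 5383 = 14223 m³.
F/M = applied load / biomass = Q·S₀/(V·X) = 33200 × 462 / (14223 × 3220) = 0.3349 d⁻¹.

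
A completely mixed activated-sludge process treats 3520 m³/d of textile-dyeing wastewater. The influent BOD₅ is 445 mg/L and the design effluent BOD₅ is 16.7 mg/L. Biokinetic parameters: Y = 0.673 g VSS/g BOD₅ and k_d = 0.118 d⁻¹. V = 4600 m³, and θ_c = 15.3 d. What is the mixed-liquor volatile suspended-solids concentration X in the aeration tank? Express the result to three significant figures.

Solving the biomass balance for X: X = Y Q (S₀−S) θ_c / [V (1+k_d θ_c)] = 0.673 × 3520 × (445 − 16.7) × 15.3 / [4600 × (1 + 0.118 × 15.3)] = 1203 mg/L.

X ≈ 1200 mg/L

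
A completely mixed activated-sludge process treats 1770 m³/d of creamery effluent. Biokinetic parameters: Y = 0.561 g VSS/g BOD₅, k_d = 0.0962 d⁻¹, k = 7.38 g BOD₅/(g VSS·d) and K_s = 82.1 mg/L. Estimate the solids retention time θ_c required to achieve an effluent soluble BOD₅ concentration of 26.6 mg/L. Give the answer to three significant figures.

At the target effluent, Y k S/(K_s+S) = 0.561×7.38×26.6/108.7 = 1.013 d⁻¹.
Then 1/θ_c = μ − k_d = 1.013 − 0.0962 = 0.9169 d⁻¹, giving θ_c = 1.091 d.

θ_c ≈ 1.09 d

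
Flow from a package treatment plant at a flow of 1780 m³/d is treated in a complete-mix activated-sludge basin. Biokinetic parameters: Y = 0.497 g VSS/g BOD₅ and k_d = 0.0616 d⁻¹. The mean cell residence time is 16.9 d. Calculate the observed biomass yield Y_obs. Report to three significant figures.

Y_obs ≈ 0.244 g VSS/g BOD₅

Y_obs = Y / (1 + k_d θ_c) = 0.497 / (1 + 0.0616 × 16.9) = 0.497 / 2.041 = 0.2435.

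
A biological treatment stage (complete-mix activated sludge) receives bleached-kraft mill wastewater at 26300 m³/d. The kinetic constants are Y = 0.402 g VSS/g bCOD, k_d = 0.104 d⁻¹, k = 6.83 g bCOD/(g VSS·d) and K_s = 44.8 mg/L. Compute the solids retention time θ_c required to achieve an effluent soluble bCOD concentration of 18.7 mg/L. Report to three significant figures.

Specific growth rate at S = 18.7 mg/L: μ = YkS/(K_s+S) = 0.402·6.83·18.7/(44.8+18.7) = 0.8086 d⁻¹.
1/θ_c = 0.8086 − 0.104 = 0.7046 d⁻¹, so θ_c = 1.419 d.

θ_c ≈ 1.42 d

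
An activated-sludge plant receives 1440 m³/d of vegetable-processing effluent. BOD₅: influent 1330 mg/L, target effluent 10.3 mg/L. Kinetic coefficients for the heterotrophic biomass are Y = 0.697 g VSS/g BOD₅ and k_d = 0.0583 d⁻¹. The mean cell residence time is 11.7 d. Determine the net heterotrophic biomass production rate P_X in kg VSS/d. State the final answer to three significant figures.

The observed yield is Y_obs = Y/(1 + k_d·θ_c) = 0.697 / (1 + 0.0583 × 11.7) = 0.697 / 1.682 = 0.4144 g VSS per g BOD₅ removed.
ΔS = 1330 − 10.3 = 1320 mg/L, so the substrate removal rate is 1440 × 1320/1000 = 1900 kg BOD₅/d.
Biomass produced: P_X = Y_obs·Q·ΔS = 0.4144 × 1900 ≈ 787.4 kg VSS/d.

P_X ≈ 787 kg VSS/d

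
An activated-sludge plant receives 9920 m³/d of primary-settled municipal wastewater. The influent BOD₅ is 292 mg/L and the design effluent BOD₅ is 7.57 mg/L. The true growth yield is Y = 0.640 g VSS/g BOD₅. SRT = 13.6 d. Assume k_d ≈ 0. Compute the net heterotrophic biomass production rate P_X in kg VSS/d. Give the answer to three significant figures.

Since k_d ≈ 0, Y_obs = Y = 0.640 g VSS/g BOD₅.
Mass of BOD₅ removed per day: Q(S₀ − S) = 9920 × 284.4 g/m³ = 2822 kg/d.
Biomass produced: P_X = Y_obs·Q·ΔS = 0.6400 × 2822 ≈ 1806 kg VSS/d.

P_X ≈ 1810 kg VSS/d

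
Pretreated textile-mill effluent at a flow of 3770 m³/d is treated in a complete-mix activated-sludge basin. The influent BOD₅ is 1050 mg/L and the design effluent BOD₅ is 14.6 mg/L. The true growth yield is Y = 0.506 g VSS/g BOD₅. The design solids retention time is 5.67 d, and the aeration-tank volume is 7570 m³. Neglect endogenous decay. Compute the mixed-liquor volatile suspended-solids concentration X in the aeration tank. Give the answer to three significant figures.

X ≈ 1480 mg/L

Without decay, X = Y Q (S₀−S) θ_c / V = 0.506 × 3770 × (1050 − 14.6) × 5.67 / 7570 = 1479 mg/L.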